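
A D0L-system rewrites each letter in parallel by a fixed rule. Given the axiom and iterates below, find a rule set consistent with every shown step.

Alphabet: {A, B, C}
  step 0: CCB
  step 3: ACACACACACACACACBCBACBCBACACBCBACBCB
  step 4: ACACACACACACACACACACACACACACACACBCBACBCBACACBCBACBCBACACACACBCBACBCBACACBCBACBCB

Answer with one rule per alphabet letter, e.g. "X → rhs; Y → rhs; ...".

A->AC, B->BCB, C->AC

  step 3 ⇒ step 4: ACACACACACACACACBCBACBCBACACBCBACBCB ⇒ AC·AC·AC·AC·AC·AC·AC·AC·AC·AC·AC·AC·AC·AC·AC·AC·BCB·AC·BCB·AC·AC·BCB·AC·BCB·AC·AC·AC·AC·BCB·AC·BCB·AC·AC·BCB·AC·BCB
    A ↦ AC
    B ↦ BCB
    C ↦ AC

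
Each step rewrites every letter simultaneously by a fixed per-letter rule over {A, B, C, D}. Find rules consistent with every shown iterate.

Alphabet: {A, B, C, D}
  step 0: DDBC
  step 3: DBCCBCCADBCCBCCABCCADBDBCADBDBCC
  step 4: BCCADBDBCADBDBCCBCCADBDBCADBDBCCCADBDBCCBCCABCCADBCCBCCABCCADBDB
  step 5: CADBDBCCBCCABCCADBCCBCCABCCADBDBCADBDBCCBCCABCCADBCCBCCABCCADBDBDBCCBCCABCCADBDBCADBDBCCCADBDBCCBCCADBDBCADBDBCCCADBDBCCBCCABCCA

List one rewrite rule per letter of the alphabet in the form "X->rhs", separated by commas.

  step 4 ⇒ step 5: BCCADBDBCADBDBCCBCCADBDBCADBDBCCCADBDBCCBCCABCCADBCCBCCABCCADBDB ⇒ CA·DB·DB·CC·BC·CA·BC·CA·DB·CC·BC·CA·BC·CA·DB·DB·CA·DB·DB·CC·BC·CA·BC·CA·DB·CC·BC·CA·BC·CA·DB·DB·DB·CC·BC·CA·BC·CA·DB·DB·CA·DB·DB·CC·CA·DB·DB·CC·BC·CA·DB·DB·CA·DB·DB·CC·CA·DB·DB·CC·BC·CA·BC·CA
    A ↦ CC
    B ↦ CA
    C ↦ DB
    D ↦ BC

A->CC, B->CA, C->DB, D->BC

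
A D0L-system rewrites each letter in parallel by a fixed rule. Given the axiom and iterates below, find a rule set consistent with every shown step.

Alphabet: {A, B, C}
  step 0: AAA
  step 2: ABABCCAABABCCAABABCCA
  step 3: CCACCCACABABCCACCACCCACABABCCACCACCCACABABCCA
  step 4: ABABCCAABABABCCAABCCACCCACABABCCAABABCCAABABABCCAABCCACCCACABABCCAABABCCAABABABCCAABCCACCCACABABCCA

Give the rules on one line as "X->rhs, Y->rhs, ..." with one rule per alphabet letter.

A->CCA, B->C, C->AB

  step 3 ⇒ step 4: CCACCCACABABCCACCACCCACABABCCACCACCCACABABCCA ⇒ AB·AB·CCA·AB·AB·AB·CCA·AB·CCA·C·CCA·C·AB·AB·CCA·AB·AB·CCA·AB·AB·AB·CCA·AB·CCA·C·CCA·C·AB·AB·CCA·AB·AB·CCA·AB·AB·AB·CCA·AB·CCA·C·CCA·C·AB·AB·CCA
    A ↦ CCA
    B ↦ C
    C ↦ AB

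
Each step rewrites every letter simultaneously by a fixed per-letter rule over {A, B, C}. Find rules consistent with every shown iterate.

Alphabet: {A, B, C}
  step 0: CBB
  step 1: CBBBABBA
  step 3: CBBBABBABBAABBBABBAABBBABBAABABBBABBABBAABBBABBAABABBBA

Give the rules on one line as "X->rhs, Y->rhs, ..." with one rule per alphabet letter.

  step 0 ⇒ step 1: CBB ⇒ CB·BBA·BBA
    B ↦ BBA
    C ↦ CB
    A ↦ AB  (constrained at step 1)

A->AB, B->BBA, C->CB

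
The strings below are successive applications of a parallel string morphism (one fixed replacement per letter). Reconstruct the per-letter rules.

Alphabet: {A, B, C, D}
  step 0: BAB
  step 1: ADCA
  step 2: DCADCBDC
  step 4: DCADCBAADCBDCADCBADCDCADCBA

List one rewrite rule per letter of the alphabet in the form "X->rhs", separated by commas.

  step 1 ⇒ step 2: ADCA ⇒ DC·A·DCB·DC
    A ↦ DC
    C ↦ DCB
    D ↦ A
  step 0 ⇒ step 1: BAB ⇒ A·DC·A
    B ↦ A

A->DC, B->A, C->DCB, D->A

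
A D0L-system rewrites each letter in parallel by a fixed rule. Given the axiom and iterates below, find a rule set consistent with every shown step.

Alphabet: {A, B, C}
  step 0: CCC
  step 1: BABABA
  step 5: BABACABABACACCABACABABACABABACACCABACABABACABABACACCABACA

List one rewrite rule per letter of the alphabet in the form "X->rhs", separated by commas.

A->CA, B->C, C->BA

  step 0 ⇒ step 1: CCC ⇒ BA·BA·BA
    C ↦ BA
    A ↦ CA  (constrained at step 1)
    B ↦ C  (constrained at step 1)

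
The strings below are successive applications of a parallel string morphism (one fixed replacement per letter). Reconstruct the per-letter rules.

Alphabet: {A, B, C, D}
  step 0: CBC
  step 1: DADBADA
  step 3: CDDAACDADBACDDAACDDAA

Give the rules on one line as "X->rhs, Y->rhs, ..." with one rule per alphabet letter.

  step 0 ⇒ step 1: CBC ⇒ DA·DBA·DA
    B ↦ DBA
    C ↦ DA
    A ↦ CD  (constrained at step 1)
    D ↦ A  (constrained at step 1)

A->CD, B->DBA, C->DA, D->A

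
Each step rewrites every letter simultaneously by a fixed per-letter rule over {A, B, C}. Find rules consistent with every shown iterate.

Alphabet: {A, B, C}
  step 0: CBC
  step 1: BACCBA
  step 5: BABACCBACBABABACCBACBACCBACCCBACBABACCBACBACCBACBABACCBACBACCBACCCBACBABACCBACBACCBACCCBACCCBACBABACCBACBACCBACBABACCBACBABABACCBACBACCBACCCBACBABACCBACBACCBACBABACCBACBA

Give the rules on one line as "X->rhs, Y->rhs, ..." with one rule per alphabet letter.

A->BAC, B->CC, C->BA

  step 0 ⇒ step 1: CBC ⇒ BA·CC·BA
    B ↦ CC
    C ↦ BA
    A ↦ BAC  (constrained at step 1)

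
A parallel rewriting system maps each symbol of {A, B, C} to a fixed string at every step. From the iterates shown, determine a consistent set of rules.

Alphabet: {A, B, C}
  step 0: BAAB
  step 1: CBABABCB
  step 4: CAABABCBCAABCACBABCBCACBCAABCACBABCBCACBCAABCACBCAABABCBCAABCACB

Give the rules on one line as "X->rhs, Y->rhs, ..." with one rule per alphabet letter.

A->AB, B->CB, C->CA

  step 0 ⇒ step 1: BAAB ⇒ CB·AB·AB·CB
    A ↦ AB
    B ↦ CB
    C ↦ CA  (constrained at step 1)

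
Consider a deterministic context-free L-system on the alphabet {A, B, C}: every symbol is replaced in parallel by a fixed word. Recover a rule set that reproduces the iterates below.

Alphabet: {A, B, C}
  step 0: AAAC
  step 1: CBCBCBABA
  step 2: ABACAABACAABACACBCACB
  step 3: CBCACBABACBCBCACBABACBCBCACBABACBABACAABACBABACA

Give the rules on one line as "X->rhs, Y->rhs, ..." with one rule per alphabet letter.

  step 2 ⇒ step 3: ABACAABACAABACACBCACB ⇒ CB·CA·CB·ABA·CB·CB·CA·CB·ABA·CB·CB·CA·CB·ABA·CB·ABA·CA·ABA·CB·ABA·CA
    A ↦ CB
    B ↦ CA
    C ↦ ABA

A->CB, B->CA, C->ABA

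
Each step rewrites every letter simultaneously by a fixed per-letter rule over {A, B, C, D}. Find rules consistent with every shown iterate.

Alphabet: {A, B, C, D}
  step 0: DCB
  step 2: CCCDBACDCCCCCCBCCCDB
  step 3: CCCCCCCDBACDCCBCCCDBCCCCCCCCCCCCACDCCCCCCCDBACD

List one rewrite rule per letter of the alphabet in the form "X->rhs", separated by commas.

A->CCB, B->ACD, C->CC, D->CDB

  step 2 ⇒ step 3: CCCDBACDCCCCCCBCCCDB ⇒ CC·CC·CC·CDB·ACD·CCB·CC·CDB·CC·CC·CC·CC·CC·CC·ACD·CC·CC·CC·CDB·ACD
    A ↦ CCB
    B ↦ ACD
    C ↦ CC
    D ↦ CDB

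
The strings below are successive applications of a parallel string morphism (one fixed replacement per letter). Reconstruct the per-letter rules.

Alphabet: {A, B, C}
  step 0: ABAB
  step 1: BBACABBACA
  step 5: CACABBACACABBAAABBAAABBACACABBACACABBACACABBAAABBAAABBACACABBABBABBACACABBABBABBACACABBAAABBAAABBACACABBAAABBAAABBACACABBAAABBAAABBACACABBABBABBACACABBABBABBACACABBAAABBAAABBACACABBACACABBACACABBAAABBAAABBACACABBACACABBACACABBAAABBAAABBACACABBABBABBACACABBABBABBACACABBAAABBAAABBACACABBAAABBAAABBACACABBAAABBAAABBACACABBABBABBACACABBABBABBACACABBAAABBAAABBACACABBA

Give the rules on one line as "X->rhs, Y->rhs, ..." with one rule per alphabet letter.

  step 0 ⇒ step 1: ABAB ⇒ BBA·CA·BBA·CA
    A ↦ BBA
    B ↦ CA
    C ↦ AA  (constrained at step 1)

A->BBA, B->CA, C->AA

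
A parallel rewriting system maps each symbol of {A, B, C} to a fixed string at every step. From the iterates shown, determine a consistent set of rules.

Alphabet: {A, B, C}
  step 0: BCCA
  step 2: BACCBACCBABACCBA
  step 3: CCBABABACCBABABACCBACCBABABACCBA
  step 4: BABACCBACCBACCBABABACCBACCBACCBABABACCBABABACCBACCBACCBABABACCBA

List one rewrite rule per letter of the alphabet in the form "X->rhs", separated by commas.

A->CBA, B->C, C->BA

  step 3 ⇒ step 4: CCBABABACCBABABACCBACCBABABACCBA ⇒ BA·BA·C·CBA·C·CBA·C·CBA·BA·BA·C·CBA·C·CBA·C·CBA·BA·BA·C·CBA·BA·BA·C·CBA·C·CBA·C·CBA·BA·BA·C·CBA
    A ↦ CBA
    B ↦ C
    C ↦ BA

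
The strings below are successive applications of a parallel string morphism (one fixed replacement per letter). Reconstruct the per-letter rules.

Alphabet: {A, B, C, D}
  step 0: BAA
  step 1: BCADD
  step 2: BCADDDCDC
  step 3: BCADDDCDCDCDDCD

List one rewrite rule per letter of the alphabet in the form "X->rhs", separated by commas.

  step 2 ⇒ step 3: BCADDDCDC ⇒ BCA·D·D·DC·DC·DC·D·DC·D
    A ↦ D
    B ↦ BCA
    C ↦ D
    D ↦ DC

A->D, B->BCA, C->D, D->DC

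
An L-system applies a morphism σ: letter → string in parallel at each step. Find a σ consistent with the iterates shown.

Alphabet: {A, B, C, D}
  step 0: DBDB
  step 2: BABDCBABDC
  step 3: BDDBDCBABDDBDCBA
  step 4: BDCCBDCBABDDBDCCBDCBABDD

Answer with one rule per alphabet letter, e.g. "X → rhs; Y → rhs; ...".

  step 3 ⇒ step 4: BDDBDCBABDDBDCBA ⇒ BD·C·C·BD·C·BA·BD·D·BD·C·C·BD·C·BA·BD·D
    A ↦ D
    B ↦ BD
    C ↦ BA
    D ↦ C

A->D, B->BD, C->BA, D->C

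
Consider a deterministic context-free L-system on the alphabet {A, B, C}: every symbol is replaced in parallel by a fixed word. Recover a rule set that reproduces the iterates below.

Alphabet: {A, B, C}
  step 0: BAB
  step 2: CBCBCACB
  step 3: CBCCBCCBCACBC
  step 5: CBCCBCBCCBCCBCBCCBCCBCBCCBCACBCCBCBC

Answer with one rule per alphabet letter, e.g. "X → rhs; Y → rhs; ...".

  step 2 ⇒ step 3: CBCBCACB ⇒ CB·C·CB·C·CB·CA·CB·C
    A ↦ CA
    B ↦ C
    C ↦ CB

A->CA, B->C, C->CB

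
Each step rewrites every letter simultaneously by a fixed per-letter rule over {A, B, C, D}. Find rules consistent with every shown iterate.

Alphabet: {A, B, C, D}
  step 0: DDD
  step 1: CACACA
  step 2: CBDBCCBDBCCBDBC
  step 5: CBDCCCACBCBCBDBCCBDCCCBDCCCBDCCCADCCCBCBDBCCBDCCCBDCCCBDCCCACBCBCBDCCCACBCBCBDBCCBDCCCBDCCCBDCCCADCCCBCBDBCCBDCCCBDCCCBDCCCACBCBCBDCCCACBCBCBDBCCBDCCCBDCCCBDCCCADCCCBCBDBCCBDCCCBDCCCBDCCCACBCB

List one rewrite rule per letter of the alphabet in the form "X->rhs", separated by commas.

A->DBC, B->DCC, C->CB, D->CA

  step 1 ⇒ step 2: CACACA ⇒ CB·DBC·CB·DBC·CB·DBC
    A ↦ DBC
    C ↦ CB
    B ↦ DCC  (constrained at step 2)
  step 0 ⇒ step 1: DDD ⇒ CA·CA·CA
    D ↦ CA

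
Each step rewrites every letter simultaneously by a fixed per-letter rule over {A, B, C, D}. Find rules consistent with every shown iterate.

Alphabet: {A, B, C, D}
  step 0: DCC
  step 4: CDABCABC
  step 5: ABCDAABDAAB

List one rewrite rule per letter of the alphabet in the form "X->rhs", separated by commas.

  step 4 ⇒ step 5: CDABCABC ⇒ AB·C·D·A·AB·D·A·AB
    A ↦ D
    B ↦ A
    C ↦ AB
    D ↦ C

A->D, B->A, C->AB, D->C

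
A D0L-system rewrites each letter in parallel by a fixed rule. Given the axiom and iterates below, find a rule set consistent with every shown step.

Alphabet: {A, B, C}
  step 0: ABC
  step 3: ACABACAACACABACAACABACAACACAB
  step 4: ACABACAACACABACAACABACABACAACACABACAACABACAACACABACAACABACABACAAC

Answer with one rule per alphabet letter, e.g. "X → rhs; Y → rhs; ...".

  step 3 ⇒ step 4: ACABACAACACABACAACABACAACACAB ⇒ ACA·B·ACA·AC·ACA·B·ACA·ACA·B·ACA·B·ACA·AC·ACA·B·ACA·ACA·B·ACA·AC·ACA·B·ACA·ACA·B·ACA·B·ACA·AC
    A ↦ ACA
    B ↦ AC
    C ↦ B

A->ACA, B->AC, C->B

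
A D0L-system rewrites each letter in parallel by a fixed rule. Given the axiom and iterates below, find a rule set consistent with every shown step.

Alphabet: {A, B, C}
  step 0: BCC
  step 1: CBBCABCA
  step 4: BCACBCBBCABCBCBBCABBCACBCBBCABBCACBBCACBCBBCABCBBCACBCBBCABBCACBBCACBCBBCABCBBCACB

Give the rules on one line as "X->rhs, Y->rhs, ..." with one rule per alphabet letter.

A->B, B->CB, C->BCA

  step 0 ⇒ step 1: BCC ⇒ CB·BCA·BCA
    B ↦ CB
    C ↦ BCA
    A ↦ B  (constrained at step 1)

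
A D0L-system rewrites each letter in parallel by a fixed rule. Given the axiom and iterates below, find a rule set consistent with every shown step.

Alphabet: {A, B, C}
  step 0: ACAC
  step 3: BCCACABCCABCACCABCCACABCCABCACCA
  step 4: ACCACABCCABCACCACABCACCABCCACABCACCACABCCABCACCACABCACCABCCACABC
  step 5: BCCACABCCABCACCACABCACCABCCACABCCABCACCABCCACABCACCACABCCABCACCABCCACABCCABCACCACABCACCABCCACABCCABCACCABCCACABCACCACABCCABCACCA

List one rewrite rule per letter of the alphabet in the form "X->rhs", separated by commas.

A->BC, B->AC, C->CA

  step 4 ⇒ step 5: ACCACABCCABCACCACABCACCABCCACABCACCACABCCABCACCACABCACCABCCACABC ⇒ BC·CA·CA·BC·CA·BC·AC·CA·CA·BC·AC·CA·BC·CA·CA·BC·CA·BC·AC·CA·BC·CA·CA·BC·AC·CA·CA·BC·CA·BC·AC·CA·BC·CA·CA·BC·CA·BC·AC·CA·CA·BC·AC·CA·BC·CA·CA·BC·CA·BC·AC·CA·BC·CA·CA·BC·AC·CA·CA·BC·CA·BC·AC·CA
    A ↦ BC
    B ↦ AC
    C ↦ CA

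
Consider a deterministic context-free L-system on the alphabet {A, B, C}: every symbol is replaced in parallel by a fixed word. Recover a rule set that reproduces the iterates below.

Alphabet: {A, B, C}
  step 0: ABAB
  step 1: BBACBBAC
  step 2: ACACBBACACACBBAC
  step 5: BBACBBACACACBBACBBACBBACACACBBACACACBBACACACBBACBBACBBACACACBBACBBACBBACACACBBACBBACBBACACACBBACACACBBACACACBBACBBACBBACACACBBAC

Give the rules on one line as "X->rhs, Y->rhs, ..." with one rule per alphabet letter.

  step 1 ⇒ step 2: BBACBBAC ⇒ AC·AC·BB·AC·AC·AC·BB·AC
    A ↦ BB
    B ↦ AC
    C ↦ AC

A->BB, B->AC, C->AC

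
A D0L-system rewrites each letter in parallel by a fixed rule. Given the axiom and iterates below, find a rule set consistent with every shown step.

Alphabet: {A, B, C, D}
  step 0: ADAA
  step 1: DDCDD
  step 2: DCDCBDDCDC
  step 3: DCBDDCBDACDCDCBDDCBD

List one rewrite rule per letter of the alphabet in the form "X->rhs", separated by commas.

  step 2 ⇒ step 3: DCDCBDDCDC ⇒ DC·BD·DC·BD·AC·DC·DC·BD·DC·BD
    B ↦ AC
    C ↦ BD
    D ↦ DC
  step 0 ⇒ step 1: ADAA ⇒ D·DC·D·D
    A ↦ D

A->D, B->AC, C->BD, D->DC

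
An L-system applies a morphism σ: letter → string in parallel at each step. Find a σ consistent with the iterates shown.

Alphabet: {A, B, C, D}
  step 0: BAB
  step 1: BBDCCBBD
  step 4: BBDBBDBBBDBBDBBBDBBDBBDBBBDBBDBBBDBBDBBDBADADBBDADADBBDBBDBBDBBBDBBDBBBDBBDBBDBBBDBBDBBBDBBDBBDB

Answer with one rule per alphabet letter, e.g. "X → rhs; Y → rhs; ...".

A->CC, B->BBD, C->AD, D->B

  step 0 ⇒ step 1: BAB ⇒ BBD·CC·BBD
    A ↦ CC
    B ↦ BBD
    C ↦ AD  (constrained at step 1)
    D ↦ B  (constrained at step 1)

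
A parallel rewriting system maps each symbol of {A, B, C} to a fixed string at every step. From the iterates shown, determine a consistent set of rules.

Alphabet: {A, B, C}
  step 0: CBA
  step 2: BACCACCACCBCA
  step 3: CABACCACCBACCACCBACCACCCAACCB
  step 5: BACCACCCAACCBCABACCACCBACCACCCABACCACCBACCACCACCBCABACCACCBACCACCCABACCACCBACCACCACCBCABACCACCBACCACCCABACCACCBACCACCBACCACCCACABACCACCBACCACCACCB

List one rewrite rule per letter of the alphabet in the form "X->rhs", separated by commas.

A->B, B->CA, C->ACC

  step 2 ⇒ step 3: BACCACCACCBCA ⇒ CA·B·ACC·ACC·B·ACC·ACC·B·ACC·ACC·CA·ACC·B
    A ↦ B
    B ↦ CA
    C ↦ ACC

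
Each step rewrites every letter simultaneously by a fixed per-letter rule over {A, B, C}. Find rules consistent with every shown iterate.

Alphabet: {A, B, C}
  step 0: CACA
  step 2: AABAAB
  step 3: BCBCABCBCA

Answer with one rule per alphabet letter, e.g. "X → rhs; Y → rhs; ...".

A->BC, B->A, C->B

  step 2 ⇒ step 3: AABAAB ⇒ BC·BC·A·BC·BC·A
    A ↦ BC
    B ↦ A
    C ↦ B  (constrained at step 0)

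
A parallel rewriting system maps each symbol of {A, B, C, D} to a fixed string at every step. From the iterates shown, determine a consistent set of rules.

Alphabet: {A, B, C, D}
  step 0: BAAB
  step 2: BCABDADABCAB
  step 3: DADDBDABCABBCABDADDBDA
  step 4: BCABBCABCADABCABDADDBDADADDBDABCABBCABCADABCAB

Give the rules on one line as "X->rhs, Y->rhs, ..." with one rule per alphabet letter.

A->B, B->DA, C->DD, D->BCA

  step 3 ⇒ step 4: DADDBDABCABBCABDADDBDA ⇒ BCA·B·BCA·BCA·DA·BCA·B·DA·DD·B·DA·DA·DD·B·DA·BCA·B·BCA·BCA·DA·BCA·B
    A ↦ B
    B ↦ DA
    C ↦ DD
    D ↦ BCA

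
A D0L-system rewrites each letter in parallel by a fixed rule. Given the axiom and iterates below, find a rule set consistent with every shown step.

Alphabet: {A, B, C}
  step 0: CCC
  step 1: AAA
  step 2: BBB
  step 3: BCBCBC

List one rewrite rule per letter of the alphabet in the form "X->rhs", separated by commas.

A->B, B->BC, C->A

  step 2 ⇒ step 3: BBB ⇒ BC·BC·BC
    B ↦ BC
  step 1 ⇒ step 2: AAA ⇒ B·B·B
    A ↦ B
  step 0 ⇒ step 1: CCC ⇒ A·A·A
    C ↦ A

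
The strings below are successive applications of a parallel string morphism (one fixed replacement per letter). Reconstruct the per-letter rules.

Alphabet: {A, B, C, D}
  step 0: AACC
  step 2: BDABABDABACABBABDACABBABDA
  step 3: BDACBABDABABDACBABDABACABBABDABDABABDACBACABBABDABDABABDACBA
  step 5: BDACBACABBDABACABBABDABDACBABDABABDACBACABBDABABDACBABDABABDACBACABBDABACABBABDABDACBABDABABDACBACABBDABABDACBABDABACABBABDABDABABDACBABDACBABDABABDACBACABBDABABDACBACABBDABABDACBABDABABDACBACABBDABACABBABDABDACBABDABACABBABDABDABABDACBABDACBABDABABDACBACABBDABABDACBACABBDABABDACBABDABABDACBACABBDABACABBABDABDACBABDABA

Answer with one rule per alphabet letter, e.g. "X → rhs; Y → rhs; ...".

  step 2 ⇒ step 3: BDABABDABACABBABDACABBABDA ⇒ BDA·C·BA·BDA·BA·BDA·C·BA·BDA·BA·CAB·BA·BDA·BDA·BA·BDA·C·BA·CAB·BA·BDA·BDA·BA·BDA·C·BA
    A ↦ BA
    B ↦ BDA
    C ↦ CAB
    D ↦ C

A->BA, B->BDA, C->CAB, D->C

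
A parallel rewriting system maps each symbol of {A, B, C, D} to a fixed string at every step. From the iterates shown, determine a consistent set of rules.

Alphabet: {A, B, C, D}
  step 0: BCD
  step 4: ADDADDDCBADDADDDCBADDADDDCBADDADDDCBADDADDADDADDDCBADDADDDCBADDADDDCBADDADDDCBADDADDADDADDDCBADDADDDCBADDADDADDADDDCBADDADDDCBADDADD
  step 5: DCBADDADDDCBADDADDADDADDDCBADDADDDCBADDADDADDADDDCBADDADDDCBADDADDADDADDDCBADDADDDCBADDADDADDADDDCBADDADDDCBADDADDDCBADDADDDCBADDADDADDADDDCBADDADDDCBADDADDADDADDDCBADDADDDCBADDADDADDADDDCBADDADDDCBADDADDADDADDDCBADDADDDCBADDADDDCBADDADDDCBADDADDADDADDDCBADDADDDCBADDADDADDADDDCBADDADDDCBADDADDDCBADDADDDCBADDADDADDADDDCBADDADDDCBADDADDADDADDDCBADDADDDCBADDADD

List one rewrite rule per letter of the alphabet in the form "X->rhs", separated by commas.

  step 4 ⇒ step 5: ADDADDDCBADDADDDCBADDADDDCBADDADDDCBADDADDADDADDDCBADDADDDCBADDADDDCBADDADDDCBADDADDADDADDDCBADDADDDCBADDADDADDADDDCBADDADDDCBADDADD ⇒ DCB·ADD·ADD·DCB·ADD·ADD·ADD·AD·D·DCB·ADD·ADD·DCB·ADD·ADD·ADD·AD·D·DCB·ADD·ADD·DCB·ADD·ADD·ADD·AD·D·DCB·ADD·ADD·DCB·ADD·ADD·ADD·AD·D·DCB·ADD·ADD·DCB·ADD·ADD·DCB·ADD·ADD·DCB·ADD·ADD·ADD·AD·D·DCB·ADD·ADD·DCB·ADD·ADD·ADD·AD·D·DCB·ADD·ADD·DCB·ADD·ADD·ADD·AD·D·DCB·ADD·ADD·DCB·ADD·ADD·ADD·AD·D·DCB·ADD·ADD·DCB·ADD·ADD·DCB·ADD·ADD·DCB·ADD·ADD·ADD·AD·D·DCB·ADD·ADD·DCB·ADD·ADD·ADD·AD·D·DCB·ADD·ADD·DCB·ADD·ADD·DCB·ADD·ADD·DCB·ADD·ADD·ADD·AD·D·DCB·ADD·ADD·DCB·ADD·ADD·ADD·AD·D·DCB·ADD·ADD·DCB·ADD·ADD
    A ↦ DCB
    B ↦ D
    C ↦ AD
    D ↦ ADD

A->DCB, B->D, C->AD, D->ADD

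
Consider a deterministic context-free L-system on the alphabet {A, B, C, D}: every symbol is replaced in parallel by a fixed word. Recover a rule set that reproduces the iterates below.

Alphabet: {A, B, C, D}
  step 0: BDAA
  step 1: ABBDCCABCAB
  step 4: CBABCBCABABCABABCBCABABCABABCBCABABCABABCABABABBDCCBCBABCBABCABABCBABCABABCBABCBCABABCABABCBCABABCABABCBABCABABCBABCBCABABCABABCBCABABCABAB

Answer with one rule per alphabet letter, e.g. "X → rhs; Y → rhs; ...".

A->CAB, B->AB, C->CB, D->BDC

  step 0 ⇒ step 1: BDAA ⇒ AB·BDC·CAB·CAB
    A ↦ CAB
    B ↦ AB
    D ↦ BDC
    C ↦ CB  (constrained at step 1)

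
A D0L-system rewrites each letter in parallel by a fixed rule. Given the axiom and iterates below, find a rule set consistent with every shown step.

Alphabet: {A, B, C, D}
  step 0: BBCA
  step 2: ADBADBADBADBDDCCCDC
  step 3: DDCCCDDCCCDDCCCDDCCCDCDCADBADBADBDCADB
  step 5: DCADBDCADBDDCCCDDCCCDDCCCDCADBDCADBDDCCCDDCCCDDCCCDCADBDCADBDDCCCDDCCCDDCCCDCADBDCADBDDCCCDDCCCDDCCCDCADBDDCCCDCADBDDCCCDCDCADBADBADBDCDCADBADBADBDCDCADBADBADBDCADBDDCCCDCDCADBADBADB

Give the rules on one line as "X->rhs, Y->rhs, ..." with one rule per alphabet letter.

A->D, B->CC, C->ADB, D->DC

  step 2 ⇒ step 3: ADBADBADBADBDDCCCDC ⇒ D·DC·CC·D·DC·CC·D·DC·CC·D·DC·CC·DC·DC·ADB·ADB·ADB·DC·ADB
    A ↦ D
    B ↦ CC
    C ↦ ADB
    D ↦ DC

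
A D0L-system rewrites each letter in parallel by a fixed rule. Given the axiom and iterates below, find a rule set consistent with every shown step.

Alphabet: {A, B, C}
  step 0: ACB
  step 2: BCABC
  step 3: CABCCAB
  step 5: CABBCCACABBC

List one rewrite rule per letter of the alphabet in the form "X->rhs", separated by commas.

  step 2 ⇒ step 3: BCABC ⇒ CA·B·C·CA·B
    A ↦ C
    B ↦ CA
    C ↦ B

A->C, B->CA, C->B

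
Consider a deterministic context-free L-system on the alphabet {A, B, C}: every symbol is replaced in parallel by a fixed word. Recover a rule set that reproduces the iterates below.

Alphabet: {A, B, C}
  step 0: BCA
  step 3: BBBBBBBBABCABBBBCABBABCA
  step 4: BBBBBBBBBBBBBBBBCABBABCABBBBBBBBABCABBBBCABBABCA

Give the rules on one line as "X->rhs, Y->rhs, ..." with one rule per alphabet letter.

A->CA, B->BB, C->AB

  step 3 ⇒ step 4: BBBBBBBBABCABBBBCABBABCA ⇒ BB·BB·BB·BB·BB·BB·BB·BB·CA·BB·AB·CA·BB·BB·BB·BB·AB·CA·BB·BB·CA·BB·AB·CA
    A ↦ CA
    B ↦ BB
    C ↦ AB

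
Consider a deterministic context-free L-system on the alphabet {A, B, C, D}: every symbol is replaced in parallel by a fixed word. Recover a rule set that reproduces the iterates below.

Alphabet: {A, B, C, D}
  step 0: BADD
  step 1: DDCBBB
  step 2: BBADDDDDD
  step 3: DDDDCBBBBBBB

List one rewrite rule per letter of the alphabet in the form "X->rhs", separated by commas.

A->CB, B->DD, C->A, D->B

  step 2 ⇒ step 3: BBADDDDDD ⇒ DD·DD·CB·B·B·B·B·B·B
    A ↦ CB
    B ↦ DD
    D ↦ B
  step 1 ⇒ step 2: DDCBBB ⇒ B·B·A·DD·DD·DD
    C ↦ A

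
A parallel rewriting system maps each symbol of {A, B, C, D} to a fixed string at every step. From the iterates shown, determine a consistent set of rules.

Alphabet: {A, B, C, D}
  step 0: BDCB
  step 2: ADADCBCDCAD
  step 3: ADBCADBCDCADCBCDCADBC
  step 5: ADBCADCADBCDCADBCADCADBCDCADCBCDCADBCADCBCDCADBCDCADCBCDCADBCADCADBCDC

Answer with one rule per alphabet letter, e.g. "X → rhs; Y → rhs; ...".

A->AD, B->A, C->DC, D->BC

  step 2 ⇒ step 3: ADADCBCDCAD ⇒ AD·BC·AD·BC·DC·A·DC·BC·DC·AD·BC
    A ↦ AD
    B ↦ A
    C ↦ DC
    D ↦ BC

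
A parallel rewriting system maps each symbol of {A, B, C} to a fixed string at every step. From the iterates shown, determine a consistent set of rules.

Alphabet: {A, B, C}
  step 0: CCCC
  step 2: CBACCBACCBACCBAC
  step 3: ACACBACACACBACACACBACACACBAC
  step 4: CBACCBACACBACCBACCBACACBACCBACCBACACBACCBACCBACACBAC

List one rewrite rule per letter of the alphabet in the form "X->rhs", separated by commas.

A->CB, B->A, C->AC

  step 3 ⇒ step 4: ACACBACACACBACACACBACACACBAC ⇒ CB·AC·CB·AC·A·CB·AC·CB·AC·CB·AC·A·CB·AC·CB·AC·CB·AC·A·CB·AC·CB·AC·CB·AC·A·CB·AC
    A ↦ CB
    B ↦ A
    C ↦ AC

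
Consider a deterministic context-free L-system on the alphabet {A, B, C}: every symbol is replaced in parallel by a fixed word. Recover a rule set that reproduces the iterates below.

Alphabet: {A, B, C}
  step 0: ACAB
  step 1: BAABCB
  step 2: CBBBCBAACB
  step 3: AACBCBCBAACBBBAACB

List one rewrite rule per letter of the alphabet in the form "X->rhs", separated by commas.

  step 2 ⇒ step 3: CBBBCBAACB ⇒ AA·CB·CB·CB·AA·CB·B·B·AA·CB
    A ↦ B
    B ↦ CB
    C ↦ AA

A->B, B->CB, C->AA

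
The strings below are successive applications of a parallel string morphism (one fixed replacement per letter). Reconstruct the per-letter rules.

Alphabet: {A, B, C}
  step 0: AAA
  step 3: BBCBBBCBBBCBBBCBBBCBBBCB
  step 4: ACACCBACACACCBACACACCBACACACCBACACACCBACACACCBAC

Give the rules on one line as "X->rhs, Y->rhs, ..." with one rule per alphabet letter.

A->BB, B->AC, C->CB

  step 3 ⇒ step 4: BBCBBBCBBBCBBBCBBBCBBBCB ⇒ AC·AC·CB·AC·AC·AC·CB·AC·AC·AC·CB·AC·AC·AC·CB·AC·AC·AC·CB·AC·AC·AC·CB·AC
    B ↦ AC
    C ↦ CB
    A ↦ BB  (constrained at step 0)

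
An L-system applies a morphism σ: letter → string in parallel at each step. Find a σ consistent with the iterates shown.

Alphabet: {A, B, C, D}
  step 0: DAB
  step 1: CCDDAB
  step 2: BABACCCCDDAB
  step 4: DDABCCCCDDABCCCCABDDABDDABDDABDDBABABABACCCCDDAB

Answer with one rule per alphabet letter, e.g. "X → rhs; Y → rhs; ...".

  step 1 ⇒ step 2: CCDDAB ⇒ BA·BA·CC·CC·DD·AB
    A ↦ DD
    B ↦ AB
    C ↦ BA
    D ↦ CC

A->DD, B->AB, C->BA, D->CC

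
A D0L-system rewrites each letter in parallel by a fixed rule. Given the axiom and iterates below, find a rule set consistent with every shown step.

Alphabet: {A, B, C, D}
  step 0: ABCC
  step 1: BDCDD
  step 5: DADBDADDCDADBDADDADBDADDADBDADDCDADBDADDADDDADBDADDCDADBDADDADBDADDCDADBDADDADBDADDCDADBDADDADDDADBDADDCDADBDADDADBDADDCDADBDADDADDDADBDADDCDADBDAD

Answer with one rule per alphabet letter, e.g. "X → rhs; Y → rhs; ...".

  step 0 ⇒ step 1: ABCC ⇒ B·DC·D·D
    A ↦ B
    B ↦ DC
    C ↦ D
    D ↦ DAD  (constrained at step 1)

A->B, B->DC, C->D, D->DAD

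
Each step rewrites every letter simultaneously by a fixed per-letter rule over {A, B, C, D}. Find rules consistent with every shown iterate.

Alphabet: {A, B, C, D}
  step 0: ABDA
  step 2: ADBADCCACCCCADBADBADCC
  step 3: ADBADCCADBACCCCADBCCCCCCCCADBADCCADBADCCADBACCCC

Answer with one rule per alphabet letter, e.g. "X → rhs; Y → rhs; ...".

  step 2 ⇒ step 3: ADBADCCACCCCADBADBADCC ⇒ ADB·A·DCC·ADB·A·CC·CC·ADB·CC·CC·CC·CC·ADB·A·DCC·ADB·A·DCC·ADB·A·CC·CC
    A ↦ ADB
    B ↦ DCC
    C ↦ CC
    D ↦ A

A->ADB, B->DCC, C->CC, D->A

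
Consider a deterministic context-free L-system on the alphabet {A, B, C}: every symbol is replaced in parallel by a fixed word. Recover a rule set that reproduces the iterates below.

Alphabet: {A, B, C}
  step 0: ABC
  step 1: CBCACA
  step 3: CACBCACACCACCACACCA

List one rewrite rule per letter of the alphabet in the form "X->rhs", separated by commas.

  step 0 ⇒ step 1: ABC ⇒ C·BCA·CA
    A ↦ C
    B ↦ BCA
    C ↦ CA

A->C, B->BCA, C->CA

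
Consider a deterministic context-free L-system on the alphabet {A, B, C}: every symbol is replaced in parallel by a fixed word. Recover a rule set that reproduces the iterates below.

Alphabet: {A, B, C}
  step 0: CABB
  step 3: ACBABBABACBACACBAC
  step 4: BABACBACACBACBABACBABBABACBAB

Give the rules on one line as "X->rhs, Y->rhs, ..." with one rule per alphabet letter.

  step 3 ⇒ step 4: ACBABBABACBACACBAC ⇒ B·AB·AC·B·AC·AC·B·AC·B·AB·AC·B·AB·B·AB·AC·B·AB
    A ↦ B
    B ↦ AC
    C ↦ AB

A->B, B->AC, C->AB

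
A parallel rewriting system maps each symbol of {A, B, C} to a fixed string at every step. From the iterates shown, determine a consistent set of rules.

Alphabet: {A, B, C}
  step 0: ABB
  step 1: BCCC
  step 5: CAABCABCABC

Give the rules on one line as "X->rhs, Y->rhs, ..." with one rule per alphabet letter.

A->BC, B->C, C->A

  step 0 ⇒ step 1: ABB ⇒ BC·C·C
    A ↦ BC
    B ↦ C
    C ↦ A  (constrained at step 1)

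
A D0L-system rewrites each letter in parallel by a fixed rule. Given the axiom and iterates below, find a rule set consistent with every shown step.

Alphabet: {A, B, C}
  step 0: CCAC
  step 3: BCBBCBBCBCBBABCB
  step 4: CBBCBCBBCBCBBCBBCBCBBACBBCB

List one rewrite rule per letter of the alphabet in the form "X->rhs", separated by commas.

A->BA, B->CB, C->B

  step 3 ⇒ step 4: BCBBCBBCBCBBABCB ⇒ CB·B·CB·CB·B·CB·CB·B·CB·B·CB·CB·BA·CB·B·CB
    A ↦ BA
    B ↦ CB
    C ↦ B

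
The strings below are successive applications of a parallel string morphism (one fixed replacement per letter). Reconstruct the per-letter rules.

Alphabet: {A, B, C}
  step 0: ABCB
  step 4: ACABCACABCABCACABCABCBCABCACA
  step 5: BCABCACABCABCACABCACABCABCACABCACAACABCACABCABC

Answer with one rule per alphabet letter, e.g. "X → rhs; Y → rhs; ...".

  step 4 ⇒ step 5: ACABCACABCABCACABCABCBCABCACA ⇒ BC·A·BC·AC·A·BC·A·BC·AC·A·BC·AC·A·BC·A·BC·AC·A·BC·AC·A·AC·A·BC·AC·A·BC·A·BC
    A ↦ BC
    B ↦ AC
    C ↦ A

A->BC, B->AC, C->A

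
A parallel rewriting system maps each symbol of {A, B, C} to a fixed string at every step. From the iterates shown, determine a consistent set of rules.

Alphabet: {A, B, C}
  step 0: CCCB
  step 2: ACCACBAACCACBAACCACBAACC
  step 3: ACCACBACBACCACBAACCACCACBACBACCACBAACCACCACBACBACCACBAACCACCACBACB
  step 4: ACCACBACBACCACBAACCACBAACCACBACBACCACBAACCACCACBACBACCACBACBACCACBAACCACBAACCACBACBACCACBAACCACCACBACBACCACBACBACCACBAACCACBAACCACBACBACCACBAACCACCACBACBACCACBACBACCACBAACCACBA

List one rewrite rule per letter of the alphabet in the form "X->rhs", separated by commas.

  step 3 ⇒ step 4: ACCACBACBACCACBAACCACCACBACBACCACBAACCACCACBACBACCACBAACCACCACBACB ⇒ ACC·ACB·ACB·ACC·ACB·A·ACC·ACB·A·ACC·ACB·ACB·ACC·ACB·A·ACC·ACC·ACB·ACB·ACC·ACB·ACB·ACC·ACB·A·ACC·ACB·A·ACC·ACB·ACB·ACC·ACB·A·ACC·ACC·ACB·ACB·ACC·ACB·ACB·ACC·ACB·A·ACC·ACB·A·ACC·ACB·ACB·ACC·ACB·A·ACC·ACC·ACB·ACB·ACC·ACB·ACB·ACC·ACB·A·ACC·ACB·A
    A ↦ ACC
    B ↦ A
    C ↦ ACB

A->ACC, B->A, C->ACB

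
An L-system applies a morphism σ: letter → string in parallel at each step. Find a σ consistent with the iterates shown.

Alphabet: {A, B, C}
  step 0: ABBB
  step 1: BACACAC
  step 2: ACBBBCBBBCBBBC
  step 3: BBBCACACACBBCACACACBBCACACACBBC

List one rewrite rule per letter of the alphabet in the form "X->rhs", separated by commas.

  step 2 ⇒ step 3: ACBBBCBBBCBBBC ⇒ B·BBC·AC·AC·AC·BBC·AC·AC·AC·BBC·AC·AC·AC·BBC
    A ↦ B
    B ↦ AC
    C ↦ BBC

A->B, B->AC, C->BBC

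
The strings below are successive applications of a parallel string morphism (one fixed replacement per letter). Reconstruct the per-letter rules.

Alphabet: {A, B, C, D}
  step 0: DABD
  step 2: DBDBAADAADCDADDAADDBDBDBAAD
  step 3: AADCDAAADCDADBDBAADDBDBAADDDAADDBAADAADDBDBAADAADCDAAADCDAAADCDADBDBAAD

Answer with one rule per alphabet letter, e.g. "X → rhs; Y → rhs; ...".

A->DB, B->CDA, C->DD, D->AAD

  step 2 ⇒ step 3: DBDBAADAADCDADDAADDBDBDBAAD ⇒ AAD·CDA·AAD·CDA·DB·DB·AAD·DB·DB·AAD·DD·AAD·DB·AAD·AAD·DB·DB·AAD·AAD·CDA·AAD·CDA·AAD·CDA·DB·DB·AAD
    A ↦ DB
    B ↦ CDA
    C ↦ DD
    D ↦ AAD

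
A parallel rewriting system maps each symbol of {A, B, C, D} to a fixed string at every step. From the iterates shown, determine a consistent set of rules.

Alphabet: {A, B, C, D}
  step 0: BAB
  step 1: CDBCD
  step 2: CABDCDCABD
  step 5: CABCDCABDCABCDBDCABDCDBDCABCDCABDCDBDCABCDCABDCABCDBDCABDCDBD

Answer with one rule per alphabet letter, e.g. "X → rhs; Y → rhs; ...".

A->B, B->CD, C->CA, D->BD

  step 1 ⇒ step 2: CDBCD ⇒ CA·BD·CD·CA·BD
    B ↦ CD
    C ↦ CA
    D ↦ BD
  step 0 ⇒ step 1: BAB ⇒ CD·B·CD
    A ↦ B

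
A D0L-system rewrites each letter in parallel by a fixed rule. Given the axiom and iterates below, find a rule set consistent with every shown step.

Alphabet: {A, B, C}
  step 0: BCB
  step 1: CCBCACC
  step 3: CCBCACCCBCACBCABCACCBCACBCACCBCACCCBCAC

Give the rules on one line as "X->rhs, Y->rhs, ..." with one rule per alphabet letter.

A->C, B->CC, C->BCA

  step 0 ⇒ step 1: BCB ⇒ CC·BCA·CC
    B ↦ CC
    C ↦ BCA
    A ↦ C  (constrained at step 1)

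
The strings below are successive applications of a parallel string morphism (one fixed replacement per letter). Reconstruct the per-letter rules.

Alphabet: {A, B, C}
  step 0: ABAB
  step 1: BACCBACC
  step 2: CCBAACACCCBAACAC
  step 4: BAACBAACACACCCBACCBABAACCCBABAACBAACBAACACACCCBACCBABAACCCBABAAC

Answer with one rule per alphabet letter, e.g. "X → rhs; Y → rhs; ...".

A->BA, B->CC, C->AC

  step 1 ⇒ step 2: BACCBACC ⇒ CC·BA·AC·AC·CC·BA·AC·AC
    A ↦ BA
    B ↦ CC
    C ↦ AC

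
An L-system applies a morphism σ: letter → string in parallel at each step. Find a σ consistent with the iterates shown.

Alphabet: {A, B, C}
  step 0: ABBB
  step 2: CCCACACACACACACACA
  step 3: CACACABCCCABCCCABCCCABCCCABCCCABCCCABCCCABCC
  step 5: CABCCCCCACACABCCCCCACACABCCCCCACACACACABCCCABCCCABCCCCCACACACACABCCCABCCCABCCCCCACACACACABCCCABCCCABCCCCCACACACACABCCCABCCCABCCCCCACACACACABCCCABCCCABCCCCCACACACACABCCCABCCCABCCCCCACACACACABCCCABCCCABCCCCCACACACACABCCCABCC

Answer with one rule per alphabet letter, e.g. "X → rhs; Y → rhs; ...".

A->BCC, B->CC, C->CA

  step 2 ⇒ step 3: CCCACACACACACACACA ⇒ CA·CA·CA·BCC·CA·BCC·CA·BCC·CA·BCC·CA·BCC·CA·BCC·CA·BCC·CA·BCC
    A ↦ BCC
    C ↦ CA
    B ↦ CC  (constrained at step 0)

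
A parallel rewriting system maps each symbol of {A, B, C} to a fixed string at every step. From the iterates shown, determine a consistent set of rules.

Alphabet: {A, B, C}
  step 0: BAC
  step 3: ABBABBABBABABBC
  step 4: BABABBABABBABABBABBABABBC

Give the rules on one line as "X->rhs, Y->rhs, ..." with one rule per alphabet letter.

A->B, B->AB, C->BC

  step 3 ⇒ step 4: ABBABBABBABABBC ⇒ B·AB·AB·B·AB·AB·B·AB·AB·B·AB·B·AB·AB·BC
    A ↦ B
    B ↦ AB
    C ↦ BC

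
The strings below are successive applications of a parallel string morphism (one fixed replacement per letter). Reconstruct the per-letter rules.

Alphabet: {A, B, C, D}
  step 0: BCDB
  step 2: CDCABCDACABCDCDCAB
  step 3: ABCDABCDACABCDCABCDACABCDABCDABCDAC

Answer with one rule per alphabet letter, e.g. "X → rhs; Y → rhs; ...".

A->C, B->DAC, C->AB, D->CD

  step 2 ⇒ step 3: CDCABCDACABCDCDCAB ⇒ AB·CD·AB·C·DAC·AB·CD·C·AB·C·DAC·AB·CD·AB·CD·AB·C·DAC
    A ↦ C
    B ↦ DAC
    C ↦ AB
    D ↦ CD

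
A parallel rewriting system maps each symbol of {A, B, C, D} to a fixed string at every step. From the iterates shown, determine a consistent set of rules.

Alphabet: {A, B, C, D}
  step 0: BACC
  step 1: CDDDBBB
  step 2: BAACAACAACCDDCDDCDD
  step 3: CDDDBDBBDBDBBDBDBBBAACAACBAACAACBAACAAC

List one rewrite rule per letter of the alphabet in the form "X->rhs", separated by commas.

  step 2 ⇒ step 3: BAACAACAACCDDCDDCDD ⇒ CDD·DB·DB·B·DB·DB·B·DB·DB·B·B·AAC·AAC·B·AAC·AAC·B·AAC·AAC
    A ↦ DB
    B ↦ CDD
    C ↦ B
    D ↦ AAC

A->DB, B->CDD, C->B, D->AAC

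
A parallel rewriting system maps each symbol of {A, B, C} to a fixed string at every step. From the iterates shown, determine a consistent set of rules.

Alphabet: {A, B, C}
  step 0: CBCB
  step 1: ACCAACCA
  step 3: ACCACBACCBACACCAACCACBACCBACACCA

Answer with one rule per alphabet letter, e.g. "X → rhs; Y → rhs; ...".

A->CB, B->CA, C->AC

  step 0 ⇒ step 1: CBCB ⇒ AC·CA·AC·CA
    B ↦ CA
    C ↦ AC
    A ↦ CB  (constrained at step 1)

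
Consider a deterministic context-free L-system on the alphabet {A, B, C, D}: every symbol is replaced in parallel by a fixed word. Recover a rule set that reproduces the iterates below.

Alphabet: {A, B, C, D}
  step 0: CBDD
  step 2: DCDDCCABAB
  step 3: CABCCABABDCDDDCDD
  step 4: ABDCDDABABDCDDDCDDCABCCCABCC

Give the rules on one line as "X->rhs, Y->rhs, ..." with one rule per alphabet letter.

  step 3 ⇒ step 4: CABCCABABDCDDDCDD ⇒ AB·DC·DD·AB·AB·DC·DD·DC·DD·C·AB·C·C·C·AB·C·C
    A ↦ DC
    B ↦ DD
    C ↦ AB
    D ↦ C

A->DC, B->DD, C->AB, D->C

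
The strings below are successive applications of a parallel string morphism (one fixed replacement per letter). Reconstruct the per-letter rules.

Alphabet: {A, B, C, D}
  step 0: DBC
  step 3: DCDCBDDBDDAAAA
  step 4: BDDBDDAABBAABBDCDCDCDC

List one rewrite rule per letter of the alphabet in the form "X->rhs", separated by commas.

A->DC, B->AA, C->DD, D->B

  step 3 ⇒ step 4: DCDCBDDBDDAAAA ⇒ B·DD·B·DD·AA·B·B·AA·B·B·DC·DC·DC·DC
    A ↦ DC
    B ↦ AA
    C ↦ DD
    D ↦ B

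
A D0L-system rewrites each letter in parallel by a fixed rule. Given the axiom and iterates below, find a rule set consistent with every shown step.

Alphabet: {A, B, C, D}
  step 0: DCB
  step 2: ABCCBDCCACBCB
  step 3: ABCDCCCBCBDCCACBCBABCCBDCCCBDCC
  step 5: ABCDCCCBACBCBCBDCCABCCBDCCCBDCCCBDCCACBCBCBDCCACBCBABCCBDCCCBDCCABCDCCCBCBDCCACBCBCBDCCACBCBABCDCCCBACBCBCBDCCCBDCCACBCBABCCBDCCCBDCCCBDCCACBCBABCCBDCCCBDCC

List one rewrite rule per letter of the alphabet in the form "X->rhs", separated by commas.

  step 2 ⇒ step 3: ABCCBDCCACBCB ⇒ ABC·DCC·CB·CB·DCC·A·CB·CB·ABC·CB·DCC·CB·DCC
    A ↦ ABC
    B ↦ DCC
    C ↦ CB
    D ↦ A

A->ABC, B->DCC, C->CB, D->A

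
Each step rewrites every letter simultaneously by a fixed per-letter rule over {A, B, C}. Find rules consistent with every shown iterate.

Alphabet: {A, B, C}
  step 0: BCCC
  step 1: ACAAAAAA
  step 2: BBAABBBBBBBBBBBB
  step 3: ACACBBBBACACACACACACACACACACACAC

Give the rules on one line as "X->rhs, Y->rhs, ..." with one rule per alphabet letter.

A->BB, B->AC, C->AA

  step 2 ⇒ step 3: BBAABBBBBBBBBBBB ⇒ AC·AC·BB·BB·AC·AC·AC·AC·AC·AC·AC·AC·AC·AC·AC·AC
    A ↦ BB
    B ↦ AC
  step 0 ⇒ step 1: BCCC ⇒ AC·AA·AA·AA
    C ↦ AA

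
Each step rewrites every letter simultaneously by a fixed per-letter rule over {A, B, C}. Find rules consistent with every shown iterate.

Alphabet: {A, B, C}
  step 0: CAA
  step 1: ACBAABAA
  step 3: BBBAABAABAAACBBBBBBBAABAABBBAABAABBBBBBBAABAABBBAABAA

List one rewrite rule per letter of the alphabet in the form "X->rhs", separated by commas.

  step 0 ⇒ step 1: CAA ⇒ AC·BAA·BAA
    A ↦ BAA
    C ↦ AC
    B ↦ BB  (constrained at step 1)

A->BAA, B->BB, C->AC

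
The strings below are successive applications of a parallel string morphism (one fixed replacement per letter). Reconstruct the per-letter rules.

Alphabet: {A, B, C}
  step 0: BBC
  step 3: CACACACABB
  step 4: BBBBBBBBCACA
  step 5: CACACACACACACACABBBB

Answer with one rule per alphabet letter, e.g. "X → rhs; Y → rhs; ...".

A->B, B->CA, C->B

  step 4 ⇒ step 5: BBBBBBBBCACA ⇒ CA·CA·CA·CA·CA·CA·CA·CA·B·B·B·B
    A ↦ B
    B ↦ CA
    C ↦ B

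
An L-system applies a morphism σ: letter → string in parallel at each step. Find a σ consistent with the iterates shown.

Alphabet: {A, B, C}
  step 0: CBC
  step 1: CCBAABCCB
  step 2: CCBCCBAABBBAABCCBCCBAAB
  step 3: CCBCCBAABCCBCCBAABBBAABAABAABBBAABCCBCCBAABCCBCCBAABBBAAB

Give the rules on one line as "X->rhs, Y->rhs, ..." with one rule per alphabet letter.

A->B, B->AAB, C->CCB

  step 2 ⇒ step 3: CCBCCBAABBBAABCCBCCBAAB ⇒ CCB·CCB·AAB·CCB·CCB·AAB·B·B·AAB·AAB·AAB·B·B·AAB·CCB·CCB·AAB·CCB·CCB·AAB·B·B·AAB
    A ↦ B
    B ↦ AAB
    C ↦ CCB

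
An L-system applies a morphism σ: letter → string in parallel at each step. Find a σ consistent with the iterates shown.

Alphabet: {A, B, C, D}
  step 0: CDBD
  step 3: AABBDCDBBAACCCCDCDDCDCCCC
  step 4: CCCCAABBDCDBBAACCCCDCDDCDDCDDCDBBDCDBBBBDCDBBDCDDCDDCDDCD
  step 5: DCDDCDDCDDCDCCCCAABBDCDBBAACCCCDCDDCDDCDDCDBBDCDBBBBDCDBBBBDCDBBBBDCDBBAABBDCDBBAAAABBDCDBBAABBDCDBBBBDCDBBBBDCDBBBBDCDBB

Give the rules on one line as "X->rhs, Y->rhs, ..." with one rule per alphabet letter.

  step 4 ⇒ step 5: CCCCAABBDCDBBAACCCCDCDDCDDCDDCDBBDCDBBBBDCDBBDCDDCDDCDDCD ⇒ DCD·DCD·DCD·DCD·CC·CC·A·A·BB·DCD·BB·A·A·CC·CC·DCD·DCD·DCD·DCD·BB·DCD·BB·BB·DCD·BB·BB·DCD·BB·BB·DCD·BB·A·A·BB·DCD·BB·A·A·A·A·BB·DCD·BB·A·A·BB·DCD·BB·BB·DCD·BB·BB·DCD·BB·BB·DCD·BB
    A ↦ CC
    B ↦ A
    C ↦ DCD
    D ↦ BB

A->CC, B->A, C->DCD, D->BB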